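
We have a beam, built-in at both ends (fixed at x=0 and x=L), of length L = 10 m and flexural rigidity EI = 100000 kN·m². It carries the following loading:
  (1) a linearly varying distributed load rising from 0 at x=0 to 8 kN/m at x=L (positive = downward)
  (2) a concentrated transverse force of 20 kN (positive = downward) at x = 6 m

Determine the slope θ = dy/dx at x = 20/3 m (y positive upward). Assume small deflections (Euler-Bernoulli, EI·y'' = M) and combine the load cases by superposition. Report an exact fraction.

Load 1 — triangular load w₀=8 kN/m (0→w₀ over full span):
  θ_1 = -w₀(2x(L-x)(L-2x)(x+2L)+x²(L-x)²)/(120LEI) = -8·(2·(20/3)·(10-(20/3))·(10-2·(20/3))·((20/3)+2·10)+(20/3)²·(10-(20/3))²)/(120·10·100000) = 7/30375 rad
Load 2 — point force P=20 kN at a=6 m (b=L-a=4):
  θ_2 = Pa²(L-x)(2bL-(3b+a)(L-x))/(2L³EI)  [x>a] = 20·6²·(10-(20/3))·(2·4·10-(3·4+6)·(10-(20/3)))/(2·10³·100000) = 3/12500 rad
Superposition: θ = Σ θ_i = 1429/3037500 rad ≈ 0.000470 rad

θ(20/3) = 1429/3037500 rad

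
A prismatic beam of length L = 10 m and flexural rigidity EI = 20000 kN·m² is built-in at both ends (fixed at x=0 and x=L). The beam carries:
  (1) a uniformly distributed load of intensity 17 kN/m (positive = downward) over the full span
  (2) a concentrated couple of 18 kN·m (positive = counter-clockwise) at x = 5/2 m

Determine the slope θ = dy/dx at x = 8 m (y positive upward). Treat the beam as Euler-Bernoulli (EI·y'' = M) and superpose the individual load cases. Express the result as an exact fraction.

θ(8) = 161/25000 rad

Load 1 — uniform load w=17 kN/m over full span:
  θ_1 = -wx(L-x)(L-2x)/(12EI) = -17·8·(10-8)·(10-2·8)/(12·20000) = 17/2500 rad
Load 2 — applied couple M₀=18 kN·m at a=5/2 m (b=L-a=15/2):
  θ_2 = (R_Ax²/2 - M_Ax - M₀(x-a))/EI  [x>a] with R_A=81/40, M_A=-27/8 = ((81/40)·8²/2 - (-27/8)·8 - 18·(8-(5/2)))/20000 = -9/25000 rad
Superposition: θ = Σ θ_i = 161/25000 rad ≈ 0.006440 rad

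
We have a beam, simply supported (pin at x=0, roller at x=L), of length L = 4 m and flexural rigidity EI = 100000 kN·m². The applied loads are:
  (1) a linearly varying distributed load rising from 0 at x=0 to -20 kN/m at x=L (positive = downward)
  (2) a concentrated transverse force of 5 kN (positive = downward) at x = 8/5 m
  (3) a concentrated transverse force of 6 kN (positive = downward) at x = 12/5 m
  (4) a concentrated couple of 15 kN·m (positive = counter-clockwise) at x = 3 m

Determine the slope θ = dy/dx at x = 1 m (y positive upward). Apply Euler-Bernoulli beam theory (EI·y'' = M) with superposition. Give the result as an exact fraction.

Load 1 — triangular load w₀=-20 kN/m (0→w₀ over full span):
  θ_1 = -w₀(7L⁴-30L²x²+15x⁴)/(360LEI) = -(-20)·(7·4⁴-30·4²·1²+15·1⁴)/(360·4·100000) = 1327/7200000 rad
Load 2 — point force P=5 kN at a=8/5 m (b=L-a=12/5):
  θ_2 = -Pb(L²-b²-3x²)/(6LEI)  [x≤a] = -5·(12/5)·(4²-(12/5)²-3·1²)/(6·4·100000) = -181/5000000 rad
Load 3 — point force P=6 kN at a=12/5 m (b=L-a=8/5):
  θ_3 = -Pb(L²-b²-3x²)/(6LEI)  [x≤a] = -6·(8/5)·(4²-(8/5)²-3·1²)/(6·4·100000) = -261/6250000 rad
Load 4 — applied couple M₀=15 kN·m at a=3 m (b=L-a=1):
  θ_4 = (M₀x²/(2L)+C₁)/EI  [x≤a] with C₁=M₀(3b²-L²)/(6L)=-65/8 = (15·1²/(2·4)+(-65/8))/100000 = -1/16000 rad
Superposition: θ = Σ θ_i = 39461/900000000 rad ≈ 0.000044 rad

θ(1) = 39461/900000000 rad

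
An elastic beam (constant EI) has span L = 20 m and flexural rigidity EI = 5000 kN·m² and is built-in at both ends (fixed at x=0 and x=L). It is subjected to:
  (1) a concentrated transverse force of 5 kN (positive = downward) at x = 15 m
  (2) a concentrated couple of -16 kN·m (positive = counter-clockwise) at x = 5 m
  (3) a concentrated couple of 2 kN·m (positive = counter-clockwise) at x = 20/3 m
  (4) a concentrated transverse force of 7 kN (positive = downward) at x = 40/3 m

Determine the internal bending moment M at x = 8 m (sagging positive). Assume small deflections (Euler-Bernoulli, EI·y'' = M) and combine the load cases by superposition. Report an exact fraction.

Load 1 — point force P=5 kN at a=15 m (b=L-a=5):
  M_1 = Pb²(3a+b)x/L³ - Pab²/L²  [x≤a] = 5·5²·(3·15+5)·8/20³ - 5·15·5²/20² = 25/16 kN·m
Load 2 — applied couple M₀=-16 kN·m at a=5 m (b=L-a=15):
  M_2 = R_Ax - M_A - M₀  [x>a] with R_A=-9/10, M_A=3 = (-9/10)·8 - 3 - (-16) = 29/5 kN·m
Load 3 — applied couple M₀=2 kN·m at a=20/3 m (b=L-a=40/3):
  M_3 = R_Ax - M_A - M₀  [x>a] with R_A=2/15, M_A=0 = (2/15)·8 - 0 - 2 = -14/15 kN·m
Load 4 — point force P=7 kN at a=40/3 m (b=L-a=20/3):
  M_4 = Pb²(3a+b)x/L³ - Pab²/L²  [x≤a] = 7·(20/3)²·(3·(40/3)+(20/3))·8/20³ - 7·(40/3)·(20/3)²/20² = 112/27 kN·m
Superposition: M = Σ M_i = 22847/2160 kN·m ≈ 10.577315 kN·m

M(8) = 22847/2160 kN·m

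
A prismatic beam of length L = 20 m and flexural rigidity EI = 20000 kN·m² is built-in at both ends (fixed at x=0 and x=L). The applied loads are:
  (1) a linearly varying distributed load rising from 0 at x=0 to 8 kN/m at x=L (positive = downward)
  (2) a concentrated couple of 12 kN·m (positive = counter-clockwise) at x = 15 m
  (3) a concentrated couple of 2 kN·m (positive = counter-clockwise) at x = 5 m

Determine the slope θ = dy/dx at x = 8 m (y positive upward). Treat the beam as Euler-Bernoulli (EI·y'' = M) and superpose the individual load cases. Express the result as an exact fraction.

Load 1 — triangular load w₀=8 kN/m (0→w₀ over full span):
  θ_1 = -w₀(2x(L-x)(L-2x)(x+2L)+x²(L-x)²)/(120LEI) = -8·(2·8·(20-8)·(20-2·8)·(8+2·20)+8²·(20-8)²)/(120·20·20000) = -24/3125 rad
Load 2 — applied couple M₀=12 kN·m at a=15 m (b=L-a=5):
  θ_2 = (R_Ax²/2 - M_Ax)/EI  [x≤a] with R_A=27/40, M_A=15/4 = ((27/40)·8²/2 - (15/4)·8)/20000 = -21/50000 rad
Load 3 — applied couple M₀=2 kN·m at a=5 m (b=L-a=15):
  θ_3 = (R_Ax²/2 - M_Ax - M₀(x-a))/EI  [x>a] with R_A=9/80, M_A=-3/8 = ((9/80)·8²/2 - (-3/8)·8 - 2·(8-5))/20000 = 3/100000 rad
Superposition: θ = Σ θ_i = -807/100000 rad ≈ -0.008070 rad

θ(8) = -807/100000 rad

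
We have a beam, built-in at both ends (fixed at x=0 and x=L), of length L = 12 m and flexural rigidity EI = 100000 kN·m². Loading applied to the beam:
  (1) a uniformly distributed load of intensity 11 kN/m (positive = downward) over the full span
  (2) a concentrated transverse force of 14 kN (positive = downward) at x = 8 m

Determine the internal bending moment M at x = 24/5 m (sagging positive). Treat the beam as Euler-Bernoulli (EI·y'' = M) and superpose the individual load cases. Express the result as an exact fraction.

M(24/5) = 14188/225 kN·m

Load 1 — uniform load w=11 kN/m over full span:
  M_1 = wLx/2 - wL²/12 - wx²/2 = 11·12·(24/5)/2 - 11·12²/12 - 11·(24/5)²/2 = 1452/25 kN·m
Load 2 — point force P=14 kN at a=8 m (b=L-a=4):
  M_2 = Pb²(3a+b)x/L³ - Pab²/L²  [x≤a] = 14·4²·(3·8+4)·(24/5)/12³ - 14·8·4²/12² = 224/45 kN·m
Superposition: M = Σ M_i = 14188/225 kN·m ≈ 63.057778 kN·m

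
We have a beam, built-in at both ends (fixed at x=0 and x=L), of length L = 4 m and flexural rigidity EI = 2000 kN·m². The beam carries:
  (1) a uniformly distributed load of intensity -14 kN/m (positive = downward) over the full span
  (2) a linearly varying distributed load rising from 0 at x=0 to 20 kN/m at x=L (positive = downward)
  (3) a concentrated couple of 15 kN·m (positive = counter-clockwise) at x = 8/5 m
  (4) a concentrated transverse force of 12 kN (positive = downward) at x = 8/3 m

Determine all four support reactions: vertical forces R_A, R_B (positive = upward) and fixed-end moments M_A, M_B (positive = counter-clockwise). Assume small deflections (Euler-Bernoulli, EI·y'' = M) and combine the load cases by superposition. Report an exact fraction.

R_A = -337/45 kN, M_A = -119/45 kN·m, R_B = 157/45 kN, M_B = 16/45 kN·m

Load 1 — uniform load w=-14 kN/m over full span:
  R_A = wL/2 = (-14)·4/2 = -28 kN
  M_A = wL²/12 = (-14)·4²/12 = -56/3 kN·m
  R_B = wL/2 = (-14)·4/2 = -28 kN
  M_B = -wL²/12 = -(-14)·4²/12 = 56/3 kN·m
Load 2 — triangular load w₀=20 kN/m (0→w₀ over full span):
  R_A = 3w₀L/20 = 3·20·4/20 = 12 kN
  M_A = w₀L²/30 = 20·4²/30 = 32/3 kN·m
  R_B = 7w₀L/20 = 7·20·4/20 = 28 kN
  M_B = -w₀L²/20 = -20·4²/20 = -16 kN·m
Load 3 — applied couple M₀=15 kN·m at a=8/5 m (b=L-a=12/5):
  R_A = 6M₀ab/L³ = 6·15·(8/5)·(12/5)/4³ = 27/5 kN
  M_A = M₀b(2a-b)/L² = 15·(12/5)·(2·(8/5)-(12/5))/4² = 9/5 kN·m
  R_B = -6M₀ab/L³ = -6·15·(8/5)·(12/5)/4³ = -27/5 kN
  M_B = M₀a(2b-a)/L² = 15·(8/5)·(2·(12/5)-(8/5))/4² = 24/5 kN·m
Load 4 — point force P=12 kN at a=8/3 m (b=L-a=4/3):
  R_A = Pb²(3a+b)/L³ = 12·(4/3)²·(3·(8/3)+(4/3))/4³ = 28/9 kN
  M_A = Pab²/L² = 12·(8/3)·(4/3)²/4² = 32/9 kN·m
  R_B = Pa²(a+3b)/L³ = 12·(8/3)²·((8/3)+3·(4/3))/4³ = 80/9 kN
  M_B = -Pa²b/L² = -12·(8/3)²·(4/3)/4² = -64/9 kN·m
Superposition: R_A = -337/45 kN, M_A = -119/45 kN·m, R_B = 157/45 kN, M_B = 16/45 kN·m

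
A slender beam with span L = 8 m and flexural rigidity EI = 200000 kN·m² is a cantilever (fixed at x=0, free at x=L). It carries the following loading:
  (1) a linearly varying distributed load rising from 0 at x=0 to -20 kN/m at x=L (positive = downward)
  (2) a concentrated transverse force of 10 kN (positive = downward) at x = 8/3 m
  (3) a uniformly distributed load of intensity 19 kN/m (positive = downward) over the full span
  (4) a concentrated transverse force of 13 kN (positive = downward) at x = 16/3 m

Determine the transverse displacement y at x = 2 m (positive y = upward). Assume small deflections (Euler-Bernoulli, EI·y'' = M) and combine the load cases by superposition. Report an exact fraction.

y(2) = -11/5000 m

Load 1 — triangular load w₀=-20 kN/m (0→w₀ over full span):
  y_1 = (w₀Lx³/12-w₀L²x²/6-w₀x⁵/(120L))/EI = ((-20)·8·2³/12-(-20)·8²·2²/6-(-20)·2⁵/(120·8))/200000 = 1121/300000 m
Load 2 — point force P=10 kN at a=8/3 m (b=L-a=16/3):
  y_2 = -Px²(3a-x)/(6EI)  [x≤a] = -10·2²·(3·(8/3)-2)/(6·200000) = -1/5000 m
Load 3 — uniform load w=19 kN/m over full span:
  y_3 = -wx²(x²-4Lx+6L²)/(24EI) = -19·2²·(2²-4·8·2+6·8²)/(24·200000) = -513/100000 m
Load 4 — point force P=13 kN at a=16/3 m (b=L-a=8/3):
  y_4 = -Px²(3a-x)/(6EI)  [x≤a] = -13·2²·(3·(16/3)-2)/(6·200000) = -91/150000 m
Superposition: y = Σ y_i = -11/5000 m ≈ -0.002200 m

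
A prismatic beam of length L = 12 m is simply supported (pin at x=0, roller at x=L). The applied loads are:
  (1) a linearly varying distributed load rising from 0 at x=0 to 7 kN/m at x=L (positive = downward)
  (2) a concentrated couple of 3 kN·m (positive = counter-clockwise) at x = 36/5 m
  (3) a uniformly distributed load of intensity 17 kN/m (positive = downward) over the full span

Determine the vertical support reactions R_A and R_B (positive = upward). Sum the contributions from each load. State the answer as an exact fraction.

Load 1 — triangular load w₀=7 kN/m (0→w₀ over full span):
  R_A = w₀L/6 = 7·12/6 = 14 kN
  R_B = w₀L/3 = 7·12/3 = 28 kN
Load 2 — applied couple M₀=3 kN·m at a=36/5 m (b=L-a=24/5):
  R_A = M₀/L = 3/12 = 1/4 kN
  R_B = -M₀/L = -3/12 = -1/4 kN
Load 3 — uniform load w=17 kN/m over full span:
  R_A = wL/2 = 17·12/2 = 102 kN
  R_B = wL/2 = 17·12/2 = 102 kN
Superposition: R_A = 465/4 kN, R_B = 519/4 kN

R_A = 465/4 kN, R_B = 519/4 kN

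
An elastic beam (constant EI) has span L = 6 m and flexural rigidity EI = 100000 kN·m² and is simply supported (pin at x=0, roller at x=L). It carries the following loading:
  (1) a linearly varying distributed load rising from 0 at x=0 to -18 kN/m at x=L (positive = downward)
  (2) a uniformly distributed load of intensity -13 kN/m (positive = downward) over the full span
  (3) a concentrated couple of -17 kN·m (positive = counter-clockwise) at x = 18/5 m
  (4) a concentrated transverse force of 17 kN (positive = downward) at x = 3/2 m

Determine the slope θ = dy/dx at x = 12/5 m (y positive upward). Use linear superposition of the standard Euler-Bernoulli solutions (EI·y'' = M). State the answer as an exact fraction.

Load 1 — triangular load w₀=-18 kN/m (0→w₀ over full span):
  θ_1 = -w₀(7L⁴-30L²x²+15x⁴)/(360LEI) = -(-18)·(7·6⁴-30·6²·(12/5)²+15·(12/5)⁴)/(360·6·100000) = 8721/31250000 rad
Load 2 — uniform load w=-13 kN/m over full span:
  θ_2 = -w(L³-6Lx²+4x³)/(24EI) = -(-13)·(6³-6·6·(12/5)²+4·(12/5)³)/(24·100000) = 4329/12500000 rad
Load 3 — applied couple M₀=-17 kN·m at a=18/5 m (b=L-a=12/5):
  θ_3 = (M₀x²/(2L)+C₁)/EI  [x≤a] with C₁=M₀(3b²-L²)/(6L)=221/25 = ((-17)·(12/5)²/(2·6)+(221/25))/100000 = 17/2500000 rad
Load 4 — point force P=17 kN at a=3/2 m (b=L-a=9/2):
  θ_4 = -Pa(2L²-6Lx+3x²+a²)/(6LEI)  [x>a] = -17·(3/2)·(2·6²-6·6·(12/5)+3·(12/5)²+(3/2)²)/(6·6·100000) = -2907/80000000 rad
Superposition: θ = Σ θ_i = 1191709/2000000000 rad ≈ 0.000596 rad

θ(12/5) = 1191709/2000000000 rad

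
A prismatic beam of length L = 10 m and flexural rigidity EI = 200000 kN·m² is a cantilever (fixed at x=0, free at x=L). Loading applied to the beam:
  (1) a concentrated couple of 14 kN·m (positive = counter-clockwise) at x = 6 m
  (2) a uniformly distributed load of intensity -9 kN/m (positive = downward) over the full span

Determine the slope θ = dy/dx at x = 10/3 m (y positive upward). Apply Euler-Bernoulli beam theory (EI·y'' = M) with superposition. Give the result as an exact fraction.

θ(10/3) = 31/5625 rad

Load 1 — applied couple M₀=14 kN·m at a=6 m (b=L-a=4):
  θ_1 = M₀x/EI  [x≤a] = 14·(10/3)/200000 = 7/30000 rad
Load 2 — uniform load w=-9 kN/m over full span:
  θ_2 = -wx(x²-3Lx+3L²)/(6EI) = -(-9)·(10/3)·((10/3)²-3·10·(10/3)+3·10²)/(6·200000) = 19/3600 rad
Superposition: θ = Σ θ_i = 31/5625 rad ≈ 0.005511 rad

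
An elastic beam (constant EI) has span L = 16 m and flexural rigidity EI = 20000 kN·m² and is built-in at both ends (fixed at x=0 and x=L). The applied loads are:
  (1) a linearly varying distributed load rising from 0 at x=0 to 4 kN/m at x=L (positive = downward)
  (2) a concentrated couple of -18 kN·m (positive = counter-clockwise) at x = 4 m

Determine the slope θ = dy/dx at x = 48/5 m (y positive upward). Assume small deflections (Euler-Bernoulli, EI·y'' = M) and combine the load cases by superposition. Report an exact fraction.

θ(48/5) = 5671/3125000 rad

Load 1 — triangular load w₀=4 kN/m (0→w₀ over full span):
  θ_1 = -w₀(2x(L-x)(L-2x)(x+2L)+x²(L-x)²)/(120LEI) = -4·(2·(48/5)·(16-(48/5))·(16-2·(48/5))·((48/5)+2·16)+(48/5)²·(16-(48/5))²)/(120·16·20000) = 512/390625 rad
Load 2 — applied couple M₀=-18 kN·m at a=4 m (b=L-a=12):
  θ_2 = (R_Ax²/2 - M_Ax - M₀(x-a))/EI  [x>a] with R_A=-81/64, M_A=27/8 = ((-81/64)·(48/5)²/2 - (27/8)·(48/5) - (-18)·((48/5)-4))/20000 = 63/125000 rad
Superposition: θ = Σ θ_i = 5671/3125000 rad ≈ 0.001815 rad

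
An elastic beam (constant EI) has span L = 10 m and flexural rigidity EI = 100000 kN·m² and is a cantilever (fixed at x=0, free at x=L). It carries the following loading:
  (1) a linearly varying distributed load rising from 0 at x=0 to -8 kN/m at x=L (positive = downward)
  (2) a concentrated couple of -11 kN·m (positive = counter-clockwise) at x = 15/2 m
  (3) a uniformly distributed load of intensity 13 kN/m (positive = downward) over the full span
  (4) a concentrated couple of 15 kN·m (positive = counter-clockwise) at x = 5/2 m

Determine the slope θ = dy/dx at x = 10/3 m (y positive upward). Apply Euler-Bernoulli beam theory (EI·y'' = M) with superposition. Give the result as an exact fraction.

Load 1 — triangular load w₀=-8 kN/m (0→w₀ over full span):
  θ_1 = (w₀Lx²/4-w₀L²x/3-w₀x⁴/(24L))/EI = ((-8)·10·(10/3)²/4-(-8)·10²·(10/3)/3-(-8)·(10/3)⁴/(24·10))/100000 = 163/24300 rad
Load 2 — applied couple M₀=-11 kN·m at a=15/2 m (b=L-a=5/2):
  θ_2 = M₀x/EI  [x≤a] = (-11)·(10/3)/100000 = -11/30000 rad
Load 3 — uniform load w=13 kN/m over full span:
  θ_3 = -wx(x²-3Lx+3L²)/(6EI) = -13·(10/3)·((10/3)²-3·10·(10/3)+3·10²)/(6·100000) = -247/16200 rad
Load 4 — applied couple M₀=15 kN·m at a=5/2 m (b=L-a=15/2):
  θ_4 = M₀a/EI  [x>a] = 15·(5/2)/100000 = 3/8000 rad
Superposition: θ = Σ θ_i = -82919/9720000 rad ≈ -0.008531 rad

θ(10/3) = -82919/9720000 rad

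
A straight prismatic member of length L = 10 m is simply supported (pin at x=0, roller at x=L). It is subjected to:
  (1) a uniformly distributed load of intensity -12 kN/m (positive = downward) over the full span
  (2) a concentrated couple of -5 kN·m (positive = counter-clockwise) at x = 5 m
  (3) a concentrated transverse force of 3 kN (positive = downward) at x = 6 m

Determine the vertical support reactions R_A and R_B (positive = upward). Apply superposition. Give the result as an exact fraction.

R_A = -593/10 kN, R_B = -577/10 kN

Load 1 — uniform load w=-12 kN/m over full span:
  R_A = wL/2 = (-12)·10/2 = -60 kN
  R_B = wL/2 = (-12)·10/2 = -60 kN
Load 2 — applied couple M₀=-5 kN·m at a=5 m (b=L-a=5):
  R_A = M₀/L = (-5)/10 = -1/2 kN
  R_B = -M₀/L = -(-5)/10 = 1/2 kN
Load 3 — point force P=3 kN at a=6 m (b=L-a=4):
  R_A = Pb/L = 3·4/10 = 6/5 kN
  R_B = Pa/L = 3·6/10 = 9/5 kN
Superposition: R_A = -593/10 kN, R_B = -577/10 kN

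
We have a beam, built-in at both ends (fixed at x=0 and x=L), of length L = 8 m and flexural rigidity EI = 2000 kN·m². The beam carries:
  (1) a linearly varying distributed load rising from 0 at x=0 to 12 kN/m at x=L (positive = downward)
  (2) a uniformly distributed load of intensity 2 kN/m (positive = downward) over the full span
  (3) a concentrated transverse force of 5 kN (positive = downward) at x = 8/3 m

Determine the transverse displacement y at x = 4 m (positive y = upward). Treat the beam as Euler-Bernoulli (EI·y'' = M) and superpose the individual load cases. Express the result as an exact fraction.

Load 1 — triangular load w₀=12 kN/m (0→w₀ over full span):
  y_1 = -w₀x²(L-x)²(x+2L)/(120LEI) = -12·4²·(8-4)²·(4+2·8)/(120·8·2000) = -4/125 m
Load 2 — uniform load w=2 kN/m over full span:
  y_2 = -wx²(L-x)²/(24EI) = -2·4²·(8-4)²/(24·2000) = -4/375 m
Load 3 — point force P=5 kN at a=8/3 m (b=L-a=16/3):
  y_3 = -Pa²(L-x)²(3bL-(3b+a)(L-x))/(6L³EI)  [x>a] = -5·(8/3)²·(8-4)²·(3·(16/3)·8-(3·(16/3)+(8/3))·(8-4))/(6·8³·2000) = -2/405 m
Superposition: y = Σ y_i = -482/10125 m ≈ -0.047605 m

y(4) = -482/10125 m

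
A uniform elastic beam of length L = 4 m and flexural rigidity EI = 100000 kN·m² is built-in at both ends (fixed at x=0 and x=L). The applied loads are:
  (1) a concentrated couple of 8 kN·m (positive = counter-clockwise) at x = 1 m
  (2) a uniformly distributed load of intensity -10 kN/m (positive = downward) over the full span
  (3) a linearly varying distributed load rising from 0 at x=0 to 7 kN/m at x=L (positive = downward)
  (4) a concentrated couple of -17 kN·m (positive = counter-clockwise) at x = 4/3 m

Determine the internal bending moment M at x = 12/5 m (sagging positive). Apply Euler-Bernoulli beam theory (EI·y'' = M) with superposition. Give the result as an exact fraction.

Load 1 — applied couple M₀=8 kN·m at a=1 m (b=L-a=3):
  M_1 = R_Ax - M_A - M₀  [x>a] with R_A=9/4, M_A=-3/2 = (9/4)·(12/5) - (-3/2) - 8 = -11/10 kN·m
Load 2 — uniform load w=-10 kN/m over full span:
  M_2 = wLx/2 - wL²/12 - wx²/2 = (-10)·4·(12/5)/2 - (-10)·4²/12 - (-10)·(12/5)²/2 = -88/15 kN·m
Load 3 — triangular load w₀=7 kN/m (0→w₀ over full span):
  M_3 = 3w₀Lx/20 - w₀L²/30 - w₀x³/(6L) = 3·7·4·(12/5)/20 - 7·4²/30 - 7·(12/5)³/(6·4) = 868/375 kN·m
Load 4 — applied couple M₀=-17 kN·m at a=4/3 m (b=L-a=8/3):
  M_4 = R_Ax - M_A - M₀  [x>a] with R_A=-17/3, M_A=0 = (-17/3)·(12/5) - 0 - (-17) = 17/5 kN·m
Superposition: M = Σ M_i = -313/250 kN·m ≈ -1.252000 kN·m

M(12/5) = -313/250 kN·m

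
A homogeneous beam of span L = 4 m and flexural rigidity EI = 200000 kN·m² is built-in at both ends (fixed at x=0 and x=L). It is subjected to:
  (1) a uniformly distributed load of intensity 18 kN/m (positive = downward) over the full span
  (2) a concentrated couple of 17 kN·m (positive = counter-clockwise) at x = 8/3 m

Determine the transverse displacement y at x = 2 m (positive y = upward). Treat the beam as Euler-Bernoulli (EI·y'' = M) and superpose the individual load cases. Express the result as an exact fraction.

y(2) = -71/900000 m

Load 1 — uniform load w=18 kN/m over full span:
  y_1 = -wx²(L-x)²/(24EI) = -18·2²·(4-2)²/(24·200000) = -3/50000 m
Load 2 — applied couple M₀=17 kN·m at a=8/3 m (b=L-a=4/3):
  y_2 = (R_Ax³/6 - M_Ax²/2)/EI  [x≤a] with R_A=17/3, M_A=17/3 = ((17/3)·2³/6 - (17/3)·2²/2)/200000 = -17/900000 m
Superposition: y = Σ y_i = -71/900000 m ≈ -0.000079 m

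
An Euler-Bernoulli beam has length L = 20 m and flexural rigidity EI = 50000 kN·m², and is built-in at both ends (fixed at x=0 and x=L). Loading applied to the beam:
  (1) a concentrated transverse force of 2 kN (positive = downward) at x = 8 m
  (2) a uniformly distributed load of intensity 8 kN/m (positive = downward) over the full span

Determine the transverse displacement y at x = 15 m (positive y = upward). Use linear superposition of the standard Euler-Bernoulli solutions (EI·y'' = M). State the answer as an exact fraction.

Load 1 — point force P=2 kN at a=8 m (b=L-a=12):
  y_1 = -Pa²(L-x)²(3bL-(3b+a)(L-x))/(6L³EI)  [x>a] = -2·8²·(20-15)²·(3·12·20-(3·12+8)·(20-15))/(6·20³·50000) = -1/1500 m
Load 2 — uniform load w=8 kN/m over full span:
  y_2 = -wx²(L-x)²/(24EI) = -8·15²·(20-15)²/(24·50000) = -3/80 m
Superposition: y = Σ y_i = -229/6000 m ≈ -0.038167 m

y(15) = -229/6000 m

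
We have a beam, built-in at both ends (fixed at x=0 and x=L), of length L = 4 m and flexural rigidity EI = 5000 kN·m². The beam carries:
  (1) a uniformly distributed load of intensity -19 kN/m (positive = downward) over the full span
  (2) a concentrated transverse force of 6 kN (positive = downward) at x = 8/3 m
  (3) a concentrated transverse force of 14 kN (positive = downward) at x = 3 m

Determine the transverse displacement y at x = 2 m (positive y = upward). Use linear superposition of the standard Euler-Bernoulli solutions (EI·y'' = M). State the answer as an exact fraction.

Load 1 — uniform load w=-19 kN/m over full span:
  y_1 = -wx²(L-x)²/(24EI) = -(-19)·2²·(4-2)²/(24·5000) = 19/7500 m
Load 2 — point force P=6 kN at a=8/3 m (b=L-a=4/3):
  y_2 = -Pb²x²(3aL-(3a+b)x)/(6L³EI)  [x≤a] = -6·(4/3)²·2²·(3·(8/3)·4-(3·(8/3)+(4/3))·2)/(6·4³·5000) = -1/3375 m
Load 3 — point force P=14 kN at a=3 m (b=L-a=1):
  y_3 = -Pb²x²(3aL-(3a+b)x)/(6L³EI)  [x≤a] = -14·1²·2²·(3·3·4-(3·3+1)·2)/(6·4³·5000) = -7/15000 m
Superposition: y = Σ y_i = 239/135000 m ≈ 0.001770 m

y(2) = 239/135000 m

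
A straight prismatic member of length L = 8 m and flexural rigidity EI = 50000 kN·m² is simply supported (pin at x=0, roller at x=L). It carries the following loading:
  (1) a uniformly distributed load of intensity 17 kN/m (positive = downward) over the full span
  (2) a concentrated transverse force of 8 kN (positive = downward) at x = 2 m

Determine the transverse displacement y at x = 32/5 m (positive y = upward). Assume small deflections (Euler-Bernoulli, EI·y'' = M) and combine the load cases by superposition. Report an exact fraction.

Load 1 — uniform load w=17 kN/m over full span:
  y_1 = -wx(L³-2Lx²+x³)/(24EI) = -17·(32/5)·(8³-2·8·(32/5)²+(32/5)³)/(24·50000) = -63104/5859375 m
Load 2 — point force P=8 kN at a=2 m (b=L-a=6):
  y_2 = -Pa(L-x)(2Lx-a²-x²)/(6LEI)  [x>a] = -8·2·(8-(32/5))·(2·8·(32/5)-2²-(32/5)²)/(6·8·50000) = -718/1171875 m
Superposition: y = Σ y_i = -66694/5859375 m ≈ -0.011382 m

y(32/5) = -66694/5859375 m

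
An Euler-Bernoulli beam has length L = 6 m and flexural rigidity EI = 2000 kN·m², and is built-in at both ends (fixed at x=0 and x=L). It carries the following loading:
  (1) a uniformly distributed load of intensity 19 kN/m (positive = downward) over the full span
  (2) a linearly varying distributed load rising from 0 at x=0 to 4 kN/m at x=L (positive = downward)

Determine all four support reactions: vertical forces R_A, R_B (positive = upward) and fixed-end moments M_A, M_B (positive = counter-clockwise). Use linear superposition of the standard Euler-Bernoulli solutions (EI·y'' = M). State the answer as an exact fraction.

R_A = 303/5 kN, M_A = 309/5 kN·m, R_B = 327/5 kN, M_B = -321/5 kN·m

Load 1 — uniform load w=19 kN/m over full span:
  R_A = wL/2 = 19·6/2 = 57 kN
  M_A = wL²/12 = 19·6²/12 = 57 kN·m
  R_B = wL/2 = 19·6/2 = 57 kN
  M_B = -wL²/12 = -19·6²/12 = -57 kN·m
Load 2 — triangular load w₀=4 kN/m (0→w₀ over full span):
  R_A = 3w₀L/20 = 3·4·6/20 = 18/5 kN
  M_A = w₀L²/30 = 4·6²/30 = 24/5 kN·m
  R_B = 7w₀L/20 = 7·4·6/20 = 42/5 kN
  M_B = -w₀L²/20 = -4·6²/20 = -36/5 kN·m
Superposition: R_A = 303/5 kN, M_A = 309/5 kN·m, R_B = 327/5 kN, M_B = -321/5 kN·m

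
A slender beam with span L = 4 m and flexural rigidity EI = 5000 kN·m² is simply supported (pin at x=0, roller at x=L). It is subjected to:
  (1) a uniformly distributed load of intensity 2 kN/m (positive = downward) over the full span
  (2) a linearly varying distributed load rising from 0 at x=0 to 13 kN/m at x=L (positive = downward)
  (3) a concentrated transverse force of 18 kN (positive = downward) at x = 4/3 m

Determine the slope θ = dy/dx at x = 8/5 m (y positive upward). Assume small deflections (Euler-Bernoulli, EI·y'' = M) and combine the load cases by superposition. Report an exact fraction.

Load 1 — uniform load w=2 kN/m over full span:
  θ_1 = -w(L³-6Lx²+4x³)/(24EI) = -2·(4³-6·4·(8/5)²+4·(8/5)³)/(24·5000) = -74/234375 rad
Load 2 — triangular load w₀=13 kN/m (0→w₀ over full span):
  θ_2 = -w₀(7L⁴-30L²x²+15x⁴)/(360LEI) = -13·(7·4⁴-30·4²·(8/5)²+15·(8/5)⁴)/(360·4·5000) = -4199/3515625 rad
Load 3 — point force P=18 kN at a=4/3 m (b=L-a=8/3):
  θ_3 = -Pa(2L²-6Lx+3x²+a²)/(6LEI)  [x>a] = -18·(4/3)·(2·4²-6·4·(8/5)+3·(8/5)²+(4/3)²)/(6·4·5000) = -86/140625 rad
Superposition: θ = Σ θ_i = -7459/3515625 rad ≈ -0.002122 rad

θ(8/5) = -7459/3515625 rad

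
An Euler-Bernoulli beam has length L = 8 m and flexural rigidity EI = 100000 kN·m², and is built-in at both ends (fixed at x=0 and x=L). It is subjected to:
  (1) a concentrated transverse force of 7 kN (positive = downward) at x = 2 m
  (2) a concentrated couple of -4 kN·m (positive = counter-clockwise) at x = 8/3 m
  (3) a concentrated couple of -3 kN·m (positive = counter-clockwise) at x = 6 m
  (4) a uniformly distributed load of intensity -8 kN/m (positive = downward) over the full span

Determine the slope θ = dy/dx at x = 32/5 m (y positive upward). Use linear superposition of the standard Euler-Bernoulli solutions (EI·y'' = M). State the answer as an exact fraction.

Load 1 — point force P=7 kN at a=2 m (b=L-a=6):
  θ_1 = Pa²(L-x)(2bL-(3b+a)(L-x))/(2L³EI)  [x>a] = 7·2²·(8-(32/5))·(2·6·8-(3·6+2)·(8-(32/5)))/(2·8³·100000) = 7/250000 rad
Load 2 — applied couple M₀=-4 kN·m at a=8/3 m (b=L-a=16/3):
  θ_2 = (R_Ax²/2 - M_Ax - M₀(x-a))/EI  [x>a] with R_A=-2/3, M_A=0 = ((-2/3)·(32/5)²/2 - 0·(32/5) - (-4)·((32/5)-(8/3)))/100000 = 1/78125 rad
Load 3 — applied couple M₀=-3 kN·m at a=6 m (b=L-a=2):
  θ_3 = (R_Ax²/2 - M_Ax - M₀(x-a))/EI  [x>a] with R_A=-27/64, M_A=-15/16 = ((-27/64)·(32/5)²/2 - (-15/16)·(32/5) - (-3)·((32/5)-6))/100000 = -9/625000 rad
Load 4 — uniform load w=-8 kN/m over full span:
  θ_4 = -wx(L-x)(L-2x)/(12EI) = -(-8)·(32/5)·(8-(32/5))·(8-2·(32/5))/(12·100000) = -128/390625 rad
Superposition: θ = Σ θ_i = -1883/6250000 rad ≈ -0.000301 rad

θ(32/5) = -1883/6250000 rad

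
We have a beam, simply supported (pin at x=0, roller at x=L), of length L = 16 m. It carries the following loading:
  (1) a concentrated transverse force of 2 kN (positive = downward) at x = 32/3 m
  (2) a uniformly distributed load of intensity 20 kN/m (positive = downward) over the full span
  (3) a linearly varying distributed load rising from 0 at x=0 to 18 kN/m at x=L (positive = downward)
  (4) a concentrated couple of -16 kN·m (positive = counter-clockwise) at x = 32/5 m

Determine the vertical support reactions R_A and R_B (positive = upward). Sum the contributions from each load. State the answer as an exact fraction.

R_A = 623/3 kN, R_B = 775/3 kN

Load 1 — point force P=2 kN at a=32/3 m (b=L-a=16/3):
  R_A = Pb/L = 2·(16/3)/16 = 2/3 kN
  R_B = Pa/L = 2·(32/3)/16 = 4/3 kN
Load 2 — uniform load w=20 kN/m over full span:
  R_A = wL/2 = 20·16/2 = 160 kN
  R_B = wL/2 = 20·16/2 = 160 kN
Load 3 — triangular load w₀=18 kN/m (0→w₀ over full span):
  R_A = w₀L/6 = 18·16/6 = 48 kN
  R_B = w₀L/3 = 18·16/3 = 96 kN
Load 4 — applied couple M₀=-16 kN·m at a=32/5 m (b=L-a=48/5):
  R_A = M₀/L = (-16)/16 = -1 kN
  R_B = -M₀/L = -(-16)/16 = 1 kN
Superposition: R_A = 623/3 kN, R_B = 775/3 kN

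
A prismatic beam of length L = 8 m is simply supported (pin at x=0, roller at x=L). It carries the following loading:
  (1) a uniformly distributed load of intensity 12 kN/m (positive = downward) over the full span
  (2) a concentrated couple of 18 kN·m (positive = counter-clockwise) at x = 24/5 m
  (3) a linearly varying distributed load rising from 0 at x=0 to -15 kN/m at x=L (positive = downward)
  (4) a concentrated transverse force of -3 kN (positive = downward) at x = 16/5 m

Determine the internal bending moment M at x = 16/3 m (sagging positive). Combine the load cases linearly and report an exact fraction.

Load 1 — uniform load w=12 kN/m over full span:
  M_1 = wx(L-x)/2 = 12·(16/3)·(8-(16/3))/2 = 256/3 kN·m
Load 2 — applied couple M₀=18 kN·m at a=24/5 m (b=L-a=16/5):
  M_2 = M₀x/L - M₀  [x>a] = 18·(16/3)/8 - 18 = -6 kN·m
Load 3 — triangular load w₀=-15 kN/m (0→w₀ over full span):
  M_3 = w₀Lx/6 - w₀x³/(6L) = (-15)·8·(16/3)/6 - (-15)·(16/3)³/(6·8) = -1600/27 kN·m
Load 4 — point force P=-3 kN at a=16/5 m (b=L-a=24/5):
  M_4 = Pa(L-x)/L  [x>a] = (-3)·(16/5)·(8-(16/3))/8 = -16/5 kN·m
Superposition: M = Σ M_i = 2278/135 kN·m ≈ 16.874074 kN·m

M(16/3) = 2278/135 kN·m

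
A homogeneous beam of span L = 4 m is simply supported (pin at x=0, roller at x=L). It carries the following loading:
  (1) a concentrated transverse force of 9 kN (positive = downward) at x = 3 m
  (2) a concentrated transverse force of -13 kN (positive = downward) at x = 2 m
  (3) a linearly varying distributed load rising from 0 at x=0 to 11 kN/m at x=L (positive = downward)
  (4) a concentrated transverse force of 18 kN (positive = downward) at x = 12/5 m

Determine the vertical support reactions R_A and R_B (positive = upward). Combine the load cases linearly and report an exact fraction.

Load 1 — point force P=9 kN at a=3 m (b=L-a=1):
  R_A = Pb/L = 9·1/4 = 9/4 kN
  R_B = Pa/L = 9·3/4 = 27/4 kN
Load 2 — point force P=-13 kN at a=2 m (b=L-a=2):
  R_A = Pb/L = (-13)·2/4 = -13/2 kN
  R_B = Pa/L = (-13)·2/4 = -13/2 kN
Load 3 — triangular load w₀=11 kN/m (0→w₀ over full span):
  R_A = w₀L/6 = 11·4/6 = 22/3 kN
  R_B = w₀L/3 = 11·4/3 = 44/3 kN
Load 4 — point force P=18 kN at a=12/5 m (b=L-a=8/5):
  R_A = Pb/L = 18·(8/5)/4 = 36/5 kN
  R_B = Pa/L = 18·(12/5)/4 = 54/5 kN
Superposition: R_A = 617/60 kN, R_B = 1543/60 kN

R_A = 617/60 kN, R_B = 1543/60 kN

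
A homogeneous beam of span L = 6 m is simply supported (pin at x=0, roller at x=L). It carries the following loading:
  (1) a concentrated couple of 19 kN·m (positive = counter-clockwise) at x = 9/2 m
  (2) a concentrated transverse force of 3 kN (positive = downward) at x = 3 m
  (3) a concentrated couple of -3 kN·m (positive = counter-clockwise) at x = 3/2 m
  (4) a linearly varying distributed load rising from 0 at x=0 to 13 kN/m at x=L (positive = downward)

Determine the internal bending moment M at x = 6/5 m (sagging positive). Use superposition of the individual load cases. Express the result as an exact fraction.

M(6/5) = 2497/125 kN·m

Load 1 — applied couple M₀=19 kN·m at a=9/2 m (b=L-a=3/2):
  M_1 = M₀x/L  [x≤a] = 19·(6/5)/6 = 19/5 kN·m
Load 2 — point force P=3 kN at a=3 m (b=L-a=3):
  M_2 = Pbx/L  [x≤a] = 3·3·(6/5)/6 = 9/5 kN·m
Load 3 — applied couple M₀=-3 kN·m at a=3/2 m (b=L-a=9/2):
  M_3 = M₀x/L  [x≤a] = (-3)·(6/5)/6 = -3/5 kN·m
Load 4 — triangular load w₀=13 kN/m (0→w₀ over full span):
  M_4 = w₀Lx/6 - w₀x³/(6L) = 13·6·(6/5)/6 - 13·(6/5)³/(6·6) = 1872/125 kN·m
Superposition: M = Σ M_i = 2497/125 kN·m ≈ 19.976000 kN·m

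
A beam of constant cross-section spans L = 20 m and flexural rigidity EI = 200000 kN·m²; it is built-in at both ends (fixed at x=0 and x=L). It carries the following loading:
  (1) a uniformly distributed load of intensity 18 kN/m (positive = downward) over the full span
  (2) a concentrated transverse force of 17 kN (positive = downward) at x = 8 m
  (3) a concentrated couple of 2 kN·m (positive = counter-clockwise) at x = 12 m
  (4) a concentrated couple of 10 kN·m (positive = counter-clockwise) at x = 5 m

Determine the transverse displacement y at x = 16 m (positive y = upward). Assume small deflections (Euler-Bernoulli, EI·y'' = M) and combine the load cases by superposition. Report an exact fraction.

Load 1 — uniform load w=18 kN/m over full span:
  y_1 = -wx²(L-x)²/(24EI) = -18·16²·(20-16)²/(24·200000) = -48/3125 m
Load 2 — point force P=17 kN at a=8 m (b=L-a=12):
  y_2 = -Pa²(L-x)²(3bL-(3b+a)(L-x))/(6L³EI)  [x>a] = -17·8²·(20-16)²·(3·12·20-(3·12+8)·(20-16))/(6·20³·200000) = -1156/1171875 m
Load 3 — applied couple M₀=2 kN·m at a=12 m (b=L-a=8):
  y_3 = (R_Ax³/6 - M_Ax²/2 - M₀(x-a)²/2)/EI  [x>a] with R_A=18/125, M_A=16/25 = ((18/125)·16³/6 - (16/25)·16²/2 - 2·(16-12)²/2)/200000 = 3/1562500 m
Load 4 — applied couple M₀=10 kN·m at a=5 m (b=L-a=15):
  y_4 = (R_Ax³/6 - M_Ax²/2 - M₀(x-a)²/2)/EI  [x>a] with R_A=9/16, M_A=-15/8 = ((9/16)·16³/6 - (-15/8)·16²/2 - 10·(16-5)²/2)/200000 = 19/200000 m
Superposition: y = Σ y_i = -243743/15000000 m ≈ -0.016250 m

y(16) = -243743/15000000 m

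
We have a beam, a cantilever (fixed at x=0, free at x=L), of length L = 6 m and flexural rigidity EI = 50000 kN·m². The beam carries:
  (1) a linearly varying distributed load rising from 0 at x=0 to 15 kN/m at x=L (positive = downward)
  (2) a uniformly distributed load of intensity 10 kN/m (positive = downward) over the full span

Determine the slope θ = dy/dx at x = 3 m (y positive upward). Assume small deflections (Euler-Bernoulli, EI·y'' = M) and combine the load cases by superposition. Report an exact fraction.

Load 1 — triangular load w₀=15 kN/m (0→w₀ over full span):
  θ_1 = (w₀Lx²/4-w₀L²x/3-w₀x⁴/(24L))/EI = (15·6·3²/4-15·6²·3/3-15·3⁴/(24·6))/50000 = -1107/160000 rad
Load 2 — uniform load w=10 kN/m over full span:
  θ_2 = -wx(x²-3Lx+3L²)/(6EI) = -10·3·(3²-3·6·3+3·6²)/(6·50000) = -63/10000 rad
Superposition: θ = Σ θ_i = -423/32000 rad ≈ -0.013219 rad

θ(3) = -423/32000 rad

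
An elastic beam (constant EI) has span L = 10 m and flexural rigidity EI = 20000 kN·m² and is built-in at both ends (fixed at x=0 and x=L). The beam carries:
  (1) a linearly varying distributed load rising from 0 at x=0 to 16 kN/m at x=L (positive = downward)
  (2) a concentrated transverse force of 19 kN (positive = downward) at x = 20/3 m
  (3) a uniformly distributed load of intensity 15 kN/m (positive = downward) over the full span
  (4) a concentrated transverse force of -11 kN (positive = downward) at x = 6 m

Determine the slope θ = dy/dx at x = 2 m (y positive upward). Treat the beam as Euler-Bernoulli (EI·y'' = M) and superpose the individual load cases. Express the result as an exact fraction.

θ(2) = -311603/33750000 rad

Load 1 — triangular load w₀=16 kN/m (0→w₀ over full span):
  θ_1 = -w₀(2x(L-x)(L-2x)(x+2L)+x²(L-x)²)/(120LEI) = -16·(2·2·(10-2)·(10-2·2)·(2+2·10)+2²·(10-2)²)/(120·10·20000) = -28/9375 rad
Load 2 — point force P=19 kN at a=20/3 m (b=L-a=10/3):
  θ_2 = -Pb²x(2aL-(3a+b)x)/(2L³EI)  [x≤a] = -19·(10/3)²·2·(2·(20/3)·10-(3·(20/3)+(10/3))·2)/(2·10³·20000) = -247/270000 rad
Load 3 — uniform load w=15 kN/m over full span:
  θ_3 = -wx(L-x)(L-2x)/(12EI) = -15·2·(10-2)·(10-2·2)/(12·20000) = -3/500 rad
Load 4 — point force P=-11 kN at a=6 m (b=L-a=4):
  θ_4 = -Pb²x(2aL-(3a+b)x)/(2L³EI)  [x≤a] = -(-11)·4²·2·(2·6·10-(3·6+4)·2)/(2·10³·20000) = 209/312500 rad
Superposition: θ = Σ θ_i = -311603/33750000 rad ≈ -0.009233 rad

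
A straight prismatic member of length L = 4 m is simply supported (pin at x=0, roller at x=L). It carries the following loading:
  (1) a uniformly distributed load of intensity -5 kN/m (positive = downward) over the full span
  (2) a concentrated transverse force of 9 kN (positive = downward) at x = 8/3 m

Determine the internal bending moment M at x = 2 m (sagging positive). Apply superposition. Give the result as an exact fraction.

Load 1 — uniform load w=-5 kN/m over full span:
  M_1 = wx(L-x)/2 = (-5)·2·(4-2)/2 = -10 kN·m
Load 2 — point force P=9 kN at a=8/3 m (b=L-a=4/3):
  M_2 = Pbx/L  [x≤a] = 9·(4/3)·2/4 = 6 kN·m
Superposition: M = Σ M_i = -4 kN·m ≈ -4.000000 kN·m

M(2) = -4 kN·m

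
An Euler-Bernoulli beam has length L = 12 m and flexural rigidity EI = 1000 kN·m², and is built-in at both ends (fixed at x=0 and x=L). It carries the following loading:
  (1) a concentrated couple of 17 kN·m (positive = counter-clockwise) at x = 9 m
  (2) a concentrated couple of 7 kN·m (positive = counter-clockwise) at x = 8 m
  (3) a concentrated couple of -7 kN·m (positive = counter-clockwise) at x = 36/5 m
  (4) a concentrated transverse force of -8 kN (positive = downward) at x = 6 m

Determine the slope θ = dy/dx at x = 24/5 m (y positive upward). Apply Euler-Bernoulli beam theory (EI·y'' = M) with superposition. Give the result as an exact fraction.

θ(24/5) = 4019/1250000 rad

Load 1 — applied couple M₀=17 kN·m at a=9 m (b=L-a=3):
  θ_1 = (R_Ax²/2 - M_Ax)/EI  [x≤a] with R_A=51/32, M_A=85/16 = ((51/32)·(24/5)²/2 - (85/16)·(24/5))/1000 = -357/50000 rad
Load 2 — applied couple M₀=7 kN·m at a=8 m (b=L-a=4):
  θ_2 = (R_Ax²/2 - M_Ax)/EI  [x≤a] with R_A=7/9, M_A=7/3 = ((7/9)·(24/5)²/2 - (7/3)·(24/5))/1000 = -7/3125 rad
Load 3 — applied couple M₀=-7 kN·m at a=36/5 m (b=L-a=24/5):
  θ_3 = (R_Ax²/2 - M_Ax)/EI  [x≤a] with R_A=-21/25, M_A=-56/25 = ((-21/25)·(24/5)²/2 - (-56/25)·(24/5))/1000 = 84/78125 rad
Load 4 — point force P=-8 kN at a=6 m (b=L-a=6):
  θ_4 = -Pb²x(2aL-(3a+b)x)/(2L³EI)  [x≤a] = -(-8)·6²·(24/5)·(2·6·12-(3·6+6)·(24/5))/(2·12³·1000) = 36/3125 rad
Superposition: θ = Σ θ_i = 4019/1250000 rad ≈ 0.003215 rad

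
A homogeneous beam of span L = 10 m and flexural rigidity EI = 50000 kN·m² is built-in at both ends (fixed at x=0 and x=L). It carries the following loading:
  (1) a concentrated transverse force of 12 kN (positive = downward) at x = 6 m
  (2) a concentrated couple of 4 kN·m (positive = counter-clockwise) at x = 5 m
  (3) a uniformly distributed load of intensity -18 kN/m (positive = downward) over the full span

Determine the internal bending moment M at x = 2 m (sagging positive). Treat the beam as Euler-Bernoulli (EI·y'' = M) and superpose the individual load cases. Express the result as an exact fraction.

M(2) = 391/125 kN·m

Load 1 — point force P=12 kN at a=6 m (b=L-a=4):
  M_1 = Pb²(3a+b)x/L³ - Pab²/L²  [x≤a] = 12·4²·(3·6+4)·2/10³ - 12·6·4²/10² = -384/125 kN·m
Load 2 — applied couple M₀=4 kN·m at a=5 m (b=L-a=5):
  M_2 = R_Ax - M_A  [x≤a] with R_A=3/5, M_A=1 = (3/5)·2 - 1 = 1/5 kN·m
Load 3 — uniform load w=-18 kN/m over full span:
  M_3 = wLx/2 - wL²/12 - wx²/2 = (-18)·10·2/2 - (-18)·10²/12 - (-18)·2²/2 = 6 kN·m
Superposition: M = Σ M_i = 391/125 kN·m ≈ 3.128000 kN·m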